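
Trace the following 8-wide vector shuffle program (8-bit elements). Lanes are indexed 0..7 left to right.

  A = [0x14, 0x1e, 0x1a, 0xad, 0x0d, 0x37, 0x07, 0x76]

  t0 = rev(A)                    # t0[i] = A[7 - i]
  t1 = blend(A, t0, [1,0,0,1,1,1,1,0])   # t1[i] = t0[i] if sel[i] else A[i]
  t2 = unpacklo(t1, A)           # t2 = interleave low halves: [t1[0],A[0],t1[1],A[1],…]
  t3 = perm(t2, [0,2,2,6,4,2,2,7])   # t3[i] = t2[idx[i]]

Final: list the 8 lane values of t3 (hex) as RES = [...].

t0 = [0x76, 0x07, 0x37, 0x0d, 0xad, 0x1a, 0x1e, 0x14]
t1 = [0x76, 0x1e, 0x1a, 0x0d, 0xad, 0x1a, 0x1e, 0x76]
t2 = [0x76, 0x14, 0x1e, 0x1e, 0x1a, 0x1a, 0x0d, 0xad]
t3 = [0x76, 0x1e, 0x1e, 0x0d, 0x1a, 0x1e, 0x1e, 0xad]

RES = [0x76, 0x1e, 0x1e, 0x0d, 0x1a, 0x1e, 0x1e, 0xad]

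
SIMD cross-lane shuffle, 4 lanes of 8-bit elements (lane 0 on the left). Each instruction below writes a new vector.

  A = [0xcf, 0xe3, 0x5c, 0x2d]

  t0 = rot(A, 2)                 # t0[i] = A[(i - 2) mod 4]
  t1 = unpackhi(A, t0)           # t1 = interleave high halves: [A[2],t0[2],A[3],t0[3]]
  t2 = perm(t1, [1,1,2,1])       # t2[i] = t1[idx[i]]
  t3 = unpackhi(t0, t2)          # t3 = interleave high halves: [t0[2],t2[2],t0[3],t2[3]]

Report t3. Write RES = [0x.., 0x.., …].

→ t0 |5c|2d|cf|e3|
→ t1 |5c|cf|2d|e3|
→ t2 |cf|cf|2d|cf|
→ t3 |cf|2d|e3|cf|

RES = [ 0xcf  0x2d  0xe3  0xcf ]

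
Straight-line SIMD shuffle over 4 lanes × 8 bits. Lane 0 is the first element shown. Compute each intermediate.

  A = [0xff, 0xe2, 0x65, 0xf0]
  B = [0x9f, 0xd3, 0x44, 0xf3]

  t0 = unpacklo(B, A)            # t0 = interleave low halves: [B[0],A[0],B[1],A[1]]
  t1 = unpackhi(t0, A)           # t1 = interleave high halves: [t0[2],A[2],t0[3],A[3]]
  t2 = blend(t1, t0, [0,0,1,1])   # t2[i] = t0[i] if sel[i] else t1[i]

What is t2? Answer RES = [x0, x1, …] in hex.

→ t0 |9f|ff|d3|e2|
→ t1 |d3|65|e2|f0|
→ t2 |d3|65|d3|e2|

RES = [0xd3, 0x65, 0xd3, 0xe2]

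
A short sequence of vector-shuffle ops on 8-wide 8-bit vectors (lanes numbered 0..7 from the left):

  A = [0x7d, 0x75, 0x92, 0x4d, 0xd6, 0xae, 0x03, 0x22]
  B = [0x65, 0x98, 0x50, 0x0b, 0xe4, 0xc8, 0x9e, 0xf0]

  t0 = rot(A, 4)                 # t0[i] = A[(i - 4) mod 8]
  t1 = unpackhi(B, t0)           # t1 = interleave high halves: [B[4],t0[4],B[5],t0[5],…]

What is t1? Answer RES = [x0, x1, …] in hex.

RES = [0xe4, 0x7d, 0xc8, 0x75, 0x9e, 0x92, 0xf0, 0x4d]

t0 = [0xd6, 0xae, 0x03, 0x22, 0x7d, 0x75, 0x92, 0x4d]
t1 = [0xe4, 0x7d, 0xc8, 0x75, 0x9e, 0x92, 0xf0, 0x4d]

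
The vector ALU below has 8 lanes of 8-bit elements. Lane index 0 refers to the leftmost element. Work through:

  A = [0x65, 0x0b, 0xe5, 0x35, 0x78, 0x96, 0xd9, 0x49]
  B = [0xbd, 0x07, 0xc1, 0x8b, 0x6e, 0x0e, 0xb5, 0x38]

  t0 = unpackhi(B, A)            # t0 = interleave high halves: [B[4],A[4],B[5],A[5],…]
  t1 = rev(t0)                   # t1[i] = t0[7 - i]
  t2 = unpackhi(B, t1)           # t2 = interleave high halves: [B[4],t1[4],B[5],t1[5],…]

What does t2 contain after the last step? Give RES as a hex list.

→ t0 |6e|78|0e|96|b5|d9|38|49|
→ t1 |49|38|d9|b5|96|0e|78|6e|
→ t2 |6e|96|0e|0e|b5|78|38|6e|

RES = [ 0x6e  0x96  0x0e  0x0e  0xb5  0x78  0x38  0x6e ]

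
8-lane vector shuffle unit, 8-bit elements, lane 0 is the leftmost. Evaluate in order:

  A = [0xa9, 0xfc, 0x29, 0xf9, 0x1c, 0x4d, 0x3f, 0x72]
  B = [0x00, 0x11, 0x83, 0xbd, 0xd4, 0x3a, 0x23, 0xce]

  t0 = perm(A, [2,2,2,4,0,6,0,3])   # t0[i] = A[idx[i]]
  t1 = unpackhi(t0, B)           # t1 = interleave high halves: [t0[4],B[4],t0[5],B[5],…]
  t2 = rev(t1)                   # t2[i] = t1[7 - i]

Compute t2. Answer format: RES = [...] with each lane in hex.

RES = [0xce, 0xf9, 0x23, 0xa9, 0x3a, 0x3f, 0xd4, 0xa9]

  t0: 29 29 29 1c a9 3f a9 f9
  t1: a9 d4 3f 3a a9 23 f9 ce
  t2: ce f9 23 a9 3a 3f d4 a9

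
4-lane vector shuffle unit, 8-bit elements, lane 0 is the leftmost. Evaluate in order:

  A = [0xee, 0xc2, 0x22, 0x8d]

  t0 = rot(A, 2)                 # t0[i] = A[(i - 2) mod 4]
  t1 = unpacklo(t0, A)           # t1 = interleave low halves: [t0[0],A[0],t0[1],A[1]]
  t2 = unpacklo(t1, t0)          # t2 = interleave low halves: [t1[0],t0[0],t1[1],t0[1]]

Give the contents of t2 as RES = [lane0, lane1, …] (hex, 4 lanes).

  t0: 22 8d ee c2
  t1: 22 ee 8d c2
  t2: 22 22 ee 8d

RES = [ 0x22  0x22  0xee  0x8d ]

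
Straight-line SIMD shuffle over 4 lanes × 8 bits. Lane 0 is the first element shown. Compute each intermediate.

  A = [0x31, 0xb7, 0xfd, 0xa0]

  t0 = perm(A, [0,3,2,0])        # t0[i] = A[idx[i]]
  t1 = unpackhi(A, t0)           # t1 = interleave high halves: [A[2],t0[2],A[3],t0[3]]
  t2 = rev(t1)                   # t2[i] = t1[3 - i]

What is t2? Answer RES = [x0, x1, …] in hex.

  t0: 31 a0 fd 31
  t1: fd fd a0 31
  t2: 31 a0 fd fd

RES = [0x31, 0xa0, 0xfd, 0xfd]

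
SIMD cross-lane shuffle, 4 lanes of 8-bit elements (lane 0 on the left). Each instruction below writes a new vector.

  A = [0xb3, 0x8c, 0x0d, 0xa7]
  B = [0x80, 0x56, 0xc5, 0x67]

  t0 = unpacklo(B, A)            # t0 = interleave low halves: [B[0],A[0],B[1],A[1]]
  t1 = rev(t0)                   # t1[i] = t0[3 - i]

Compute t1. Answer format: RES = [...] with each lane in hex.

RES = [ 0x8c  0x56  0xb3  0x80 ]

t0 = [0x80, 0xb3, 0x56, 0x8c]
t1 = [0x8c, 0x56, 0xb3, 0x80]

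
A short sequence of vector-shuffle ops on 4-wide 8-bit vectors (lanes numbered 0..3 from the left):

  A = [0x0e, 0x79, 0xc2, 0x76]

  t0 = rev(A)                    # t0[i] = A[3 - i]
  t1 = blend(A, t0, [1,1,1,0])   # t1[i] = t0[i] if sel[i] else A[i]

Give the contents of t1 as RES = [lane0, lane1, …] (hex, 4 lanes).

RES = [ 0x76  0xc2  0x79  0x76 ]

→ t0 |76|c2|79|0e|
→ t1 |76|c2|79|76|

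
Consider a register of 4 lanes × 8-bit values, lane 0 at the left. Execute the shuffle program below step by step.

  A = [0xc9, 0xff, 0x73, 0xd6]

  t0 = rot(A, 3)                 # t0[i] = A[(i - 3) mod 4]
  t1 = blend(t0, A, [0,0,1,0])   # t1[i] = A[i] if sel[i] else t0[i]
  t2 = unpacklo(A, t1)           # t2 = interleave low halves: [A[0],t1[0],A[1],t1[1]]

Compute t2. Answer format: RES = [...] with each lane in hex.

→ t0 |ff|73|d6|c9|
→ t1 |ff|73|73|c9|
→ t2 |c9|ff|ff|73|

RES = [0xc9, 0xff, 0xff, 0x73]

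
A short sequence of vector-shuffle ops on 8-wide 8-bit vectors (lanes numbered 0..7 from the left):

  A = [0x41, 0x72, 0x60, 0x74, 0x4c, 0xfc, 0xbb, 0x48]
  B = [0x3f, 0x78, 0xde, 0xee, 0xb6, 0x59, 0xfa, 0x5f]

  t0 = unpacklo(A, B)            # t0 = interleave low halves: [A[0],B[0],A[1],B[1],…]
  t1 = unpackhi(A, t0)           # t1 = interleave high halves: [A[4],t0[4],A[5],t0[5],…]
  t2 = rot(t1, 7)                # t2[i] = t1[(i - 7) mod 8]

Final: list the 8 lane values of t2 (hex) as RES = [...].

→ t0 |41|3f|72|78|60|de|74|ee|
→ t1 |4c|60|fc|de|bb|74|48|ee|
→ t2 |60|fc|de|bb|74|48|ee|4c|

RES = [ 0x60  0xfc  0xde  0xbb  0x74  0x48  0xee  0x4c ]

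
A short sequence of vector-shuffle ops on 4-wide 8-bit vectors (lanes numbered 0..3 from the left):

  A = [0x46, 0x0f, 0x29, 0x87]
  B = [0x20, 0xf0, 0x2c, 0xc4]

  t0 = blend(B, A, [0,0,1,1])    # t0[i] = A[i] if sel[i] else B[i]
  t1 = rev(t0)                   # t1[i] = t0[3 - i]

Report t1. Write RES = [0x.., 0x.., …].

  t0: 20 f0 29 87
  t1: 87 29 f0 20

RES = [0x87, 0x29, 0xf0, 0x20]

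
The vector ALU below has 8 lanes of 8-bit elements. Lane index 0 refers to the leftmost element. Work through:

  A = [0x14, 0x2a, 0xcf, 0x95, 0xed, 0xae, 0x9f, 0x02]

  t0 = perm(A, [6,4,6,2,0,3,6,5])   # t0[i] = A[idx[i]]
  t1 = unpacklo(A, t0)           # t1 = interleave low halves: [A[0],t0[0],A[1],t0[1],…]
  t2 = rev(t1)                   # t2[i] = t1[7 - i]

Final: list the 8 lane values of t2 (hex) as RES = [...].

t0 = [0x9f, 0xed, 0x9f, 0xcf, 0x14, 0x95, 0x9f, 0xae]
t1 = [0x14, 0x9f, 0x2a, 0xed, 0xcf, 0x9f, 0x95, 0xcf]
t2 = [0xcf, 0x95, 0x9f, 0xcf, 0xed, 0x2a, 0x9f, 0x14]

RES = [ 0xcf  0x95  0x9f  0xcf  0xed  0x2a  0x9f  0x14 ]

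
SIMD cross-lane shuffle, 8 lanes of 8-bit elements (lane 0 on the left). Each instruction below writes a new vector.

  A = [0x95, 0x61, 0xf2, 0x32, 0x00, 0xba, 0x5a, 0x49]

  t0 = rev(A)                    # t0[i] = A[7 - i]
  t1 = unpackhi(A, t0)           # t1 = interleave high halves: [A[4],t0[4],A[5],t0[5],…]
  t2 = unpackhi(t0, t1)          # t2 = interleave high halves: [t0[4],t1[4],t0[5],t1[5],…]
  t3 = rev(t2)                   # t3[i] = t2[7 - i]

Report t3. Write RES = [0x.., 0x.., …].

RES = [ 0x95  0x95  0x49  0x61  0x61  0xf2  0x5a  0x32 ]

  t0: 49 5a ba 00 32 f2 61 95
  t1: 00 32 ba f2 5a 61 49 95
  t2: 32 5a f2 61 61 49 95 95
  t3: 95 95 49 61 61 f2 5a 32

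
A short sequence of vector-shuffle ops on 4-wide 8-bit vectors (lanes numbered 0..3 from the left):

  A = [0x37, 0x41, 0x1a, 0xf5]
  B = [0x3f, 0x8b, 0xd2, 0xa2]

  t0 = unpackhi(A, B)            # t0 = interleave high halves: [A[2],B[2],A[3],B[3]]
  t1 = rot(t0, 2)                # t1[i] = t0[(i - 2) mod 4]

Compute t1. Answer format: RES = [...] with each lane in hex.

→ t0 |1a|d2|f5|a2|
→ t1 |f5|a2|1a|d2|

RES = [ 0xf5  0xa2  0x1a  0xd2 ]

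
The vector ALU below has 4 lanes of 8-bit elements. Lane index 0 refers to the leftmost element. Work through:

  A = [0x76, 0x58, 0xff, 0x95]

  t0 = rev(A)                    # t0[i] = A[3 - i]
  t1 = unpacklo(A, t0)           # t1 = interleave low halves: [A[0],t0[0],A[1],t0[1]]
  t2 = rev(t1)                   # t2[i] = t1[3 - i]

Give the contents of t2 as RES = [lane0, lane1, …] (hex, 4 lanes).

RES = [ 0xff  0x58  0x95  0x76 ]

→ t0 |95|ff|58|76|
→ t1 |76|95|58|ff|
→ t2 |ff|58|95|76|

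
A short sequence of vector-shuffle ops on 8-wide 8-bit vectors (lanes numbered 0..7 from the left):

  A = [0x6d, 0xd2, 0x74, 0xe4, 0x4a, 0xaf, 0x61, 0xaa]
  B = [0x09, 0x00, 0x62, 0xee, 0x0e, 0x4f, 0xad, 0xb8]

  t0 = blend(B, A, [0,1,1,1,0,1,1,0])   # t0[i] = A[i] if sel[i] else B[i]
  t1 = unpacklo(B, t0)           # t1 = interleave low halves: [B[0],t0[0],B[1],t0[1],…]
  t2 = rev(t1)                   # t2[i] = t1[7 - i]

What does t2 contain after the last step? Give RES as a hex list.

RES = [ 0xe4  0xee  0x74  0x62  0xd2  0x00  0x09  0x09 ]

→ t0 |09|d2|74|e4|0e|af|61|b8|
→ t1 |09|09|00|d2|62|74|ee|e4|
→ t2 |e4|ee|74|62|d2|00|09|09|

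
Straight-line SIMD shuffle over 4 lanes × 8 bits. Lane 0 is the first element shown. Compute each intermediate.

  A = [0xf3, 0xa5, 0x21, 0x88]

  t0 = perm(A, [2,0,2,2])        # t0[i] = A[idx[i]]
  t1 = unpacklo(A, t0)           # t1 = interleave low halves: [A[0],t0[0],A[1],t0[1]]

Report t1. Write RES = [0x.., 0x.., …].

RES = [0xf3, 0x21, 0xa5, 0xf3]

→ t0 |21|f3|21|21|
→ t1 |f3|21|a5|f3|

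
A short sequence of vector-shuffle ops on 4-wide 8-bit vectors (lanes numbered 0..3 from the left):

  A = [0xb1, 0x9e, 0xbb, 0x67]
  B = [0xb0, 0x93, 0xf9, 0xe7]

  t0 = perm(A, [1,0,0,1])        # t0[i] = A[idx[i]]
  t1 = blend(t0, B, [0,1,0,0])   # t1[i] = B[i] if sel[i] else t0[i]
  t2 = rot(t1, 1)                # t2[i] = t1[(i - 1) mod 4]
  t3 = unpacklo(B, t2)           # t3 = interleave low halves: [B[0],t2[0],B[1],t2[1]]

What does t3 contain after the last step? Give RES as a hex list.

RES = [ 0xb0  0x9e  0x93  0x9e ]

→ t0 |9e|b1|b1|9e|
→ t1 |9e|93|b1|9e|
→ t2 |9e|9e|93|b1|
→ t3 |b0|9e|93|9e|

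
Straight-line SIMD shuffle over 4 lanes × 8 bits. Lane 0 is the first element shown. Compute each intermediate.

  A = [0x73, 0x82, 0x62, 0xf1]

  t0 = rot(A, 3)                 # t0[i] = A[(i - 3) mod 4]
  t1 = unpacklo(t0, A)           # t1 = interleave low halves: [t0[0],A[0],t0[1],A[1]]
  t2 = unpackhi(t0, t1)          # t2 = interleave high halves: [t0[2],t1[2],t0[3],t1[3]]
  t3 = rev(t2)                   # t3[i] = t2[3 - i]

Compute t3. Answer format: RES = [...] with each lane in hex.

RES = [ 0x82  0x73  0x62  0xf1 ]

→ t0 |82|62|f1|73|
→ t1 |82|73|62|82|
→ t2 |f1|62|73|82|
→ t3 |82|73|62|f1|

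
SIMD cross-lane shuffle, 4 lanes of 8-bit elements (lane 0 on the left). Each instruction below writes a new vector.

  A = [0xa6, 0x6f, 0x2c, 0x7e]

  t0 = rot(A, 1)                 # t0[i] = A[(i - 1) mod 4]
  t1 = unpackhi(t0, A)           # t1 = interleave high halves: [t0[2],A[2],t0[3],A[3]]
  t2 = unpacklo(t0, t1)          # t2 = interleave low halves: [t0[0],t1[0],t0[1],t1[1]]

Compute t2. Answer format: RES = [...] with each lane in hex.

  t0: 7e a6 6f 2c
  t1: 6f 2c 2c 7e
  t2: 7e 6f a6 2c

RES = [ 0x7e  0x6f  0xa6  0x2c ]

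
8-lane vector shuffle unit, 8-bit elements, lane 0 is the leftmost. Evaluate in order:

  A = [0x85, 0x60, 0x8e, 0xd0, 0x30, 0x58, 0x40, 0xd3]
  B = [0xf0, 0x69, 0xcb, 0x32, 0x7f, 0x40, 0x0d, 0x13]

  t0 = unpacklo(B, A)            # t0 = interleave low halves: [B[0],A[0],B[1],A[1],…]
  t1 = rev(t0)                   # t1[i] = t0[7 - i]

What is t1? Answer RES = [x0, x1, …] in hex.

  t0: f0 85 69 60 cb 8e 32 d0
  t1: d0 32 8e cb 60 69 85 f0

RES = [0xd0, 0x32, 0x8e, 0xcb, 0x60, 0x69, 0x85, 0xf0]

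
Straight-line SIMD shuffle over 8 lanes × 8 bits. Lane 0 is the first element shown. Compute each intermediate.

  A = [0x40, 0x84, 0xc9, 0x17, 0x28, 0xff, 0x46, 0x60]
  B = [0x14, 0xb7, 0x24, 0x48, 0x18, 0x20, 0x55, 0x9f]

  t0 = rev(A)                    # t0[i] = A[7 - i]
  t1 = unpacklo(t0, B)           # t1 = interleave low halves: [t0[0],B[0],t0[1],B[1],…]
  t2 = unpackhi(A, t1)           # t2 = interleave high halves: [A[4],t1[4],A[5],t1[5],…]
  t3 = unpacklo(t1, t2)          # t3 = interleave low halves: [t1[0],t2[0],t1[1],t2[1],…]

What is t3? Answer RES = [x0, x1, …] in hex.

RES = [ 0x60  0x28  0x14  0xff  0x46  0xff  0xb7  0x24 ]

t0 = [0x60, 0x46, 0xff, 0x28, 0x17, 0xc9, 0x84, 0x40]
t1 = [0x60, 0x14, 0x46, 0xb7, 0xff, 0x24, 0x28, 0x48]
t2 = [0x28, 0xff, 0xff, 0x24, 0x46, 0x28, 0x60, 0x48]
t3 = [0x60, 0x28, 0x14, 0xff, 0x46, 0xff, 0xb7, 0x24]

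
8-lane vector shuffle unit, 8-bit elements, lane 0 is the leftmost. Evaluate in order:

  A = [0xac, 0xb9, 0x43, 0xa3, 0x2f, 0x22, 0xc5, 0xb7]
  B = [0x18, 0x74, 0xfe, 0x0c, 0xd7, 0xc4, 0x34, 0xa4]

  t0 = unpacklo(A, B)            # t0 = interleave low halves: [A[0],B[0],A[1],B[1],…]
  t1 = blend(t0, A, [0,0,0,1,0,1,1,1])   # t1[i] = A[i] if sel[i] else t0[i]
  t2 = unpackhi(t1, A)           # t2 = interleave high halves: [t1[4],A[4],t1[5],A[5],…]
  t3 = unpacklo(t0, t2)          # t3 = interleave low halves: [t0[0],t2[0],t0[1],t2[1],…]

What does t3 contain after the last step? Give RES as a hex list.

→ t0 |ac|18|b9|74|43|fe|a3|0c|
→ t1 |ac|18|b9|a3|43|22|c5|b7|
→ t2 |43|2f|22|22|c5|c5|b7|b7|
→ t3 |ac|43|18|2f|b9|22|74|22|

RES = [0xac, 0x43, 0x18, 0x2f, 0xb9, 0x22, 0x74, 0x22]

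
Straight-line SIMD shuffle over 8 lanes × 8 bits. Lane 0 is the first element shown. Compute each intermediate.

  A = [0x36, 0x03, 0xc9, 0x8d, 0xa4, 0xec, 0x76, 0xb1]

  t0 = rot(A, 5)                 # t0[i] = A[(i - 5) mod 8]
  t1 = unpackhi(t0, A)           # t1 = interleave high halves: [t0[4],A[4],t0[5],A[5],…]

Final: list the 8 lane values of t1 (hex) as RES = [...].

RES = [0xb1, 0xa4, 0x36, 0xec, 0x03, 0x76, 0xc9, 0xb1]

→ t0 |8d|a4|ec|76|b1|36|03|c9|
→ t1 |b1|a4|36|ec|03|76|c9|b1|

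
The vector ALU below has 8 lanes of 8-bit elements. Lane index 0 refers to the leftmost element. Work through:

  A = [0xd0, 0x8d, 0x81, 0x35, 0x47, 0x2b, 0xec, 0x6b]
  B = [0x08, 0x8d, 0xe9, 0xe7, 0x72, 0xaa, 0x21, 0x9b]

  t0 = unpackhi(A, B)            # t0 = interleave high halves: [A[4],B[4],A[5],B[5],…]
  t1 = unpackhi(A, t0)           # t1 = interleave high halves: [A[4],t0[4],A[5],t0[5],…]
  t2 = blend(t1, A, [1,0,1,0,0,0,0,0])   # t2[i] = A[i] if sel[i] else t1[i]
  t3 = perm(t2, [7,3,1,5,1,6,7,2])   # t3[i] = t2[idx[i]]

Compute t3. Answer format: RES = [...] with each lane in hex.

RES = [ 0x9b  0x21  0xec  0x6b  0xec  0x6b  0x9b  0x81 ]

→ t0 |47|72|2b|aa|ec|21|6b|9b|
→ t1 |47|ec|2b|21|ec|6b|6b|9b|
→ t2 |d0|ec|81|21|ec|6b|6b|9b|
→ t3 |9b|21|ec|6b|ec|6b|9b|81|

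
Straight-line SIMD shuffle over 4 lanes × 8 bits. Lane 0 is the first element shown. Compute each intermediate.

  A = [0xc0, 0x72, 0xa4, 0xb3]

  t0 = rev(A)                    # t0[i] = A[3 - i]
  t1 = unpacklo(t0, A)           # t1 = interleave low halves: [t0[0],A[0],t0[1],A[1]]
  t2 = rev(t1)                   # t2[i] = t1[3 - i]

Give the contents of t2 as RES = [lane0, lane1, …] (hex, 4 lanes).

RES = [0x72, 0xa4, 0xc0, 0xb3]

→ t0 |b3|a4|72|c0|
→ t1 |b3|c0|a4|72|
→ t2 |72|a4|c0|b3|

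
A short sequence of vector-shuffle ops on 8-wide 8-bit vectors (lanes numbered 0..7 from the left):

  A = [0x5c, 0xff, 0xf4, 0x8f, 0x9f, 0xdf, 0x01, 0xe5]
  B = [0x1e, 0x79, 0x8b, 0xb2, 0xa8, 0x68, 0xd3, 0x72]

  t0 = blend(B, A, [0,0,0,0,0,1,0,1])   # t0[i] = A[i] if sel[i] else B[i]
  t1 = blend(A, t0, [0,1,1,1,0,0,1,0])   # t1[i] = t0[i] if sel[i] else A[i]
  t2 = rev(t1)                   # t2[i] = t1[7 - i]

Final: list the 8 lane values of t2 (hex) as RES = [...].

RES = [ 0xe5  0xd3  0xdf  0x9f  0xb2  0x8b  0x79  0x5c ]

t0 = [0x1e, 0x79, 0x8b, 0xb2, 0xa8, 0xdf, 0xd3, 0xe5]
t1 = [0x5c, 0x79, 0x8b, 0xb2, 0x9f, 0xdf, 0xd3, 0xe5]
t2 = [0xe5, 0xd3, 0xdf, 0x9f, 0xb2, 0x8b, 0x79, 0x5c]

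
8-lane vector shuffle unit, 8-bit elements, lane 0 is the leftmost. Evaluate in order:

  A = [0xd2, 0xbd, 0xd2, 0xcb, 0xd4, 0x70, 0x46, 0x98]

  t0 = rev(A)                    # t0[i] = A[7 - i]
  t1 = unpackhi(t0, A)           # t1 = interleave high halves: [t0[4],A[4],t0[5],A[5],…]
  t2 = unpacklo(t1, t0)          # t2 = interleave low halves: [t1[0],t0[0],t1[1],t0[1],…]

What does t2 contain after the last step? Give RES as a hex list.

→ t0 |98|46|70|d4|cb|d2|bd|d2|
→ t1 |cb|d4|d2|70|bd|46|d2|98|
→ t2 |cb|98|d4|46|d2|70|70|d4|

RES = [ 0xcb  0x98  0xd4  0x46  0xd2  0x70  0x70  0xd4 ]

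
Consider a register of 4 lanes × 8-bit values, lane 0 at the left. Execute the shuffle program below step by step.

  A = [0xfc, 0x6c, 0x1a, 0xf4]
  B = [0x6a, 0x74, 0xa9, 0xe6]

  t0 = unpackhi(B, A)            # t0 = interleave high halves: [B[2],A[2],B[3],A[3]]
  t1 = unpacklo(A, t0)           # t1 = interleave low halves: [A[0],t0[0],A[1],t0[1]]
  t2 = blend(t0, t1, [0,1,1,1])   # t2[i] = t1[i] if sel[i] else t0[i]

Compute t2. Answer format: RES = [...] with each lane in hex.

→ t0 |a9|1a|e6|f4|
→ t1 |fc|a9|6c|1a|
→ t2 |a9|a9|6c|1a|

RES = [0xa9, 0xa9, 0x6c, 0x1a]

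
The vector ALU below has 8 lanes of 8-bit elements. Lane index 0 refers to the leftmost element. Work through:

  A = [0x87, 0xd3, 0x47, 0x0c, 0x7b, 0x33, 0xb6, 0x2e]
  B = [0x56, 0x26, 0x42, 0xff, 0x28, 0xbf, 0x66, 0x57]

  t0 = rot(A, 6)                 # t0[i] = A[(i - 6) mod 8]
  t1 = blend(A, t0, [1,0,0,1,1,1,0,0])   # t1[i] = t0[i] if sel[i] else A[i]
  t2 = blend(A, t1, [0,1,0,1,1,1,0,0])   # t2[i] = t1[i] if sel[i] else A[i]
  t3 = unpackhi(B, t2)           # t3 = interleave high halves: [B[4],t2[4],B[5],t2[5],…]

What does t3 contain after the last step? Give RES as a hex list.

→ t0 |47|0c|7b|33|b6|2e|87|d3|
→ t1 |47|d3|47|33|b6|2e|b6|2e|
→ t2 |87|d3|47|33|b6|2e|b6|2e|
→ t3 |28|b6|bf|2e|66|b6|57|2e|

RES = [0x28, 0xb6, 0xbf, 0x2e, 0x66, 0xb6, 0x57, 0x2e]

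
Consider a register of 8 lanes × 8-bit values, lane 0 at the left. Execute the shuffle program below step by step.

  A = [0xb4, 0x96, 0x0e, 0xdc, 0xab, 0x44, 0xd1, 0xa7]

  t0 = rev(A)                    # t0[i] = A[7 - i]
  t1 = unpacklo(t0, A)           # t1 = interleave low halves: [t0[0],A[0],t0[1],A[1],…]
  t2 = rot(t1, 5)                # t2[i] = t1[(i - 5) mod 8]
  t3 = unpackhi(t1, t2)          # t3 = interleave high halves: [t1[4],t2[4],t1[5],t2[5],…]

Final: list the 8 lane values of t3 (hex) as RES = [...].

RES = [ 0x44  0xdc  0x0e  0xa7  0xab  0xb4  0xdc  0xd1 ]

  t0: a7 d1 44 ab dc 0e 96 b4
  t1: a7 b4 d1 96 44 0e ab dc
  t2: 96 44 0e ab dc a7 b4 d1
  t3: 44 dc 0e a7 ab b4 dc d1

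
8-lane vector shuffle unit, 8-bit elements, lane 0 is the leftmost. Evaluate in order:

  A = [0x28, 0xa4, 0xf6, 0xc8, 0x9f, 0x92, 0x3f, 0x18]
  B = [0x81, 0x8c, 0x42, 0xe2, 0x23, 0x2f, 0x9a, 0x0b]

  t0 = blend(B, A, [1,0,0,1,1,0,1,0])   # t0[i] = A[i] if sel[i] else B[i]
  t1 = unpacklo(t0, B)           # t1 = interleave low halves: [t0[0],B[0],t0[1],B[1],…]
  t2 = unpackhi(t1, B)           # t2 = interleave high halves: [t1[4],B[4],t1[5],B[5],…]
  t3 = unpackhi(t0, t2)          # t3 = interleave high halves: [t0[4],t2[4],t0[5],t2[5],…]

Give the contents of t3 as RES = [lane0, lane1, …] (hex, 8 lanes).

t0 = [0x28, 0x8c, 0x42, 0xc8, 0x9f, 0x2f, 0x3f, 0x0b]
t1 = [0x28, 0x81, 0x8c, 0x8c, 0x42, 0x42, 0xc8, 0xe2]
t2 = [0x42, 0x23, 0x42, 0x2f, 0xc8, 0x9a, 0xe2, 0x0b]
t3 = [0x9f, 0xc8, 0x2f, 0x9a, 0x3f, 0xe2, 0x0b, 0x0b]

RES = [ 0x9f  0xc8  0x2f  0x9a  0x3f  0xe2  0x0b  0x0b ]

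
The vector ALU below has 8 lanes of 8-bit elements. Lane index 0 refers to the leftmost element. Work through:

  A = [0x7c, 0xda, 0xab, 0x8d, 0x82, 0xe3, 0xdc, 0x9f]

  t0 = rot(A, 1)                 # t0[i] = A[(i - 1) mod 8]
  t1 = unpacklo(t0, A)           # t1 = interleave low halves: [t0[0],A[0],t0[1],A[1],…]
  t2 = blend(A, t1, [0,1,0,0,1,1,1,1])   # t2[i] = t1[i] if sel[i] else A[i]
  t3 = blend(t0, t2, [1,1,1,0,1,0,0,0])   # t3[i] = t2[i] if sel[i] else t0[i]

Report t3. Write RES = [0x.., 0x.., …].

RES = [ 0x7c  0x7c  0xab  0xab  0xda  0x82  0xe3  0xdc ]

→ t0 |9f|7c|da|ab|8d|82|e3|dc|
→ t1 |9f|7c|7c|da|da|ab|ab|8d|
→ t2 |7c|7c|ab|8d|da|ab|ab|8d|
→ t3 |7c|7c|ab|ab|da|82|e3|dc|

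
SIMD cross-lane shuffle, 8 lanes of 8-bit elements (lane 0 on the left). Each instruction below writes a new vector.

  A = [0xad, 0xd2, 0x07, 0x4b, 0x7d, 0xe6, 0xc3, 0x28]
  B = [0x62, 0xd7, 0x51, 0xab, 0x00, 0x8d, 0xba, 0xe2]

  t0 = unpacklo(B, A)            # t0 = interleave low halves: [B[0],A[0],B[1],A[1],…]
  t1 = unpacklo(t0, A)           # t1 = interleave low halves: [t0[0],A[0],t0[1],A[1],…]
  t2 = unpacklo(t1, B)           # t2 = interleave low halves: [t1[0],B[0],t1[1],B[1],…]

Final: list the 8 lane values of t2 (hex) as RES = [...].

RES = [0x62, 0x62, 0xad, 0xd7, 0xad, 0x51, 0xd2, 0xab]

t0 = [0x62, 0xad, 0xd7, 0xd2, 0x51, 0x07, 0xab, 0x4b]
t1 = [0x62, 0xad, 0xad, 0xd2, 0xd7, 0x07, 0xd2, 0x4b]
t2 = [0x62, 0x62, 0xad, 0xd7, 0xad, 0x51, 0xd2, 0xab]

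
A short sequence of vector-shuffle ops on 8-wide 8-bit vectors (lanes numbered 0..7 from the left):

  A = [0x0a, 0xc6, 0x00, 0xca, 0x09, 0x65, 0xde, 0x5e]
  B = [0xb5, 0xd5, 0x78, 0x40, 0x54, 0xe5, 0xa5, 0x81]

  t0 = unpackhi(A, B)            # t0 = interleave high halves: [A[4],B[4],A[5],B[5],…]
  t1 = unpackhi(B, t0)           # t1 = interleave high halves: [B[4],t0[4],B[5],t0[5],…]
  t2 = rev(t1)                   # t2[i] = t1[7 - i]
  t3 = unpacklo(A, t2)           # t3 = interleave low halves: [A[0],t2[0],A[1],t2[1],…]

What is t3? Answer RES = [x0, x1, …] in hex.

RES = [ 0x0a  0x81  0xc6  0x81  0x00  0x5e  0xca  0xa5 ]

  t0: 09 54 65 e5 de a5 5e 81
  t1: 54 de e5 a5 a5 5e 81 81
  t2: 81 81 5e a5 a5 e5 de 54
  t3: 0a 81 c6 81 00 5e ca a5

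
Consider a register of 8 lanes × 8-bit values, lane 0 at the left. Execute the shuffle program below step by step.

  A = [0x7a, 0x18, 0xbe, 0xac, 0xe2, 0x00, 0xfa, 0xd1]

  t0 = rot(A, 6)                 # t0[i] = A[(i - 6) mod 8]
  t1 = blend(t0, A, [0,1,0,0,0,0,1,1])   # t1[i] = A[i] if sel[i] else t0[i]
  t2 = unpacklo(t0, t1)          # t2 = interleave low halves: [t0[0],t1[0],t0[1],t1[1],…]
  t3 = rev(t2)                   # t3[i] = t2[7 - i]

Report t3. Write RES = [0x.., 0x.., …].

RES = [ 0x00  0x00  0xe2  0xe2  0x18  0xac  0xbe  0xbe ]

t0 = [0xbe, 0xac, 0xe2, 0x00, 0xfa, 0xd1, 0x7a, 0x18]
t1 = [0xbe, 0x18, 0xe2, 0x00, 0xfa, 0xd1, 0xfa, 0xd1]
t2 = [0xbe, 0xbe, 0xac, 0x18, 0xe2, 0xe2, 0x00, 0x00]
t3 = [0x00, 0x00, 0xe2, 0xe2, 0x18, 0xac, 0xbe, 0xbe]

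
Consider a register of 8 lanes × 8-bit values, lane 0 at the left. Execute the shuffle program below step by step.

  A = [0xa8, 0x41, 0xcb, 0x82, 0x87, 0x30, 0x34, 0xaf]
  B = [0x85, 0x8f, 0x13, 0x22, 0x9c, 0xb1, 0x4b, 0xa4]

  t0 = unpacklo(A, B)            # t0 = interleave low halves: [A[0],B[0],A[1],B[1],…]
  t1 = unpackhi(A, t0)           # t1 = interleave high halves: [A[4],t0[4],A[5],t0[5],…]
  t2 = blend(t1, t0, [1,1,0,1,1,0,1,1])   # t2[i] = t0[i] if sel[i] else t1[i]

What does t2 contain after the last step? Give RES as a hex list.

RES = [ 0xa8  0x85  0x30  0x8f  0xcb  0x82  0x82  0x22 ]

→ t0 |a8|85|41|8f|cb|13|82|22|
→ t1 |87|cb|30|13|34|82|af|22|
→ t2 |a8|85|30|8f|cb|82|82|22|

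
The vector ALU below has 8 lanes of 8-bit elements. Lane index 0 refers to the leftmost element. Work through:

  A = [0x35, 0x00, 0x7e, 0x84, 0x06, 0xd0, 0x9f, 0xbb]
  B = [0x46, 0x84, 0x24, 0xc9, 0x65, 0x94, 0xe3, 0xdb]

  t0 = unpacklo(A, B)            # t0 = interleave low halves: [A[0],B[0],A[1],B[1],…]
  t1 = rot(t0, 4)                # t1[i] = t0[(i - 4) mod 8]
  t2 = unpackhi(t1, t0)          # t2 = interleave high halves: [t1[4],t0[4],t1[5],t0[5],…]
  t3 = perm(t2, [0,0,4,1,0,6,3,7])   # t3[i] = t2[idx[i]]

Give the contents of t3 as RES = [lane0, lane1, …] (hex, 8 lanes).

→ t0 |35|46|00|84|7e|24|84|c9|
→ t1 |7e|24|84|c9|35|46|00|84|
→ t2 |35|7e|46|24|00|84|84|c9|
→ t3 |35|35|00|7e|35|84|24|c9|

RES = [0x35, 0x35, 0x00, 0x7e, 0x35, 0x84, 0x24, 0xc9]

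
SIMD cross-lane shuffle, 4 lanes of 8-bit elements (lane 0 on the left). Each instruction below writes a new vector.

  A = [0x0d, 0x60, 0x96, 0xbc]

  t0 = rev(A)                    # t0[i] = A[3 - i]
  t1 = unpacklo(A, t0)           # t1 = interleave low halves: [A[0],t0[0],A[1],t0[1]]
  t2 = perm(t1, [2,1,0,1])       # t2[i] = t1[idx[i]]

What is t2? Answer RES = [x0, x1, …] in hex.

RES = [0x60, 0xbc, 0x0d, 0xbc]

→ t0 |bc|96|60|0d|
→ t1 |0d|bc|60|96|
→ t2 |60|bc|0d|bc|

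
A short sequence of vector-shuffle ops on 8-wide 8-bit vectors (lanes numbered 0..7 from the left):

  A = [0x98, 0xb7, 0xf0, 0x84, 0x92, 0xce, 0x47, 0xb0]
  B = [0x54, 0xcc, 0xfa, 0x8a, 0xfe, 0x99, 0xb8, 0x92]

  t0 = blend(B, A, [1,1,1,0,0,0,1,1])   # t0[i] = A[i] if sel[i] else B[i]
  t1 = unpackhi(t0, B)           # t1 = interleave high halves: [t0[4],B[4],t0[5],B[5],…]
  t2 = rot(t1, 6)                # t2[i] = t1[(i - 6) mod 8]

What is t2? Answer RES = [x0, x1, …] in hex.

RES = [0x99, 0x99, 0x47, 0xb8, 0xb0, 0x92, 0xfe, 0xfe]

  t0: 98 b7 f0 8a fe 99 47 b0
  t1: fe fe 99 99 47 b8 b0 92
  t2: 99 99 47 b8 b0 92 fe fe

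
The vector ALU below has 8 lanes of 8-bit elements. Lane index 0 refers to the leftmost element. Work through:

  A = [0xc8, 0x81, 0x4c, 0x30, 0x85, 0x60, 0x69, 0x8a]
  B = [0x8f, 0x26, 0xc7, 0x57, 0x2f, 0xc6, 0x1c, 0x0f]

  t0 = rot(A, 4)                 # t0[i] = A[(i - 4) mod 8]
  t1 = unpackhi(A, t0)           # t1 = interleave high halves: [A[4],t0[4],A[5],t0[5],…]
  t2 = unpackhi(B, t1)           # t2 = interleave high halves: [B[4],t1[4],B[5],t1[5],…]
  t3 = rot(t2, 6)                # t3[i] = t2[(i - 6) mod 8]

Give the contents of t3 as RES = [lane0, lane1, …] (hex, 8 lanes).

RES = [ 0xc6  0x4c  0x1c  0x8a  0x0f  0x30  0x2f  0x69 ]

t0 = [0x85, 0x60, 0x69, 0x8a, 0xc8, 0x81, 0x4c, 0x30]
t1 = [0x85, 0xc8, 0x60, 0x81, 0x69, 0x4c, 0x8a, 0x30]
t2 = [0x2f, 0x69, 0xc6, 0x4c, 0x1c, 0x8a, 0x0f, 0x30]
t3 = [0xc6, 0x4c, 0x1c, 0x8a, 0x0f, 0x30, 0x2f, 0x69]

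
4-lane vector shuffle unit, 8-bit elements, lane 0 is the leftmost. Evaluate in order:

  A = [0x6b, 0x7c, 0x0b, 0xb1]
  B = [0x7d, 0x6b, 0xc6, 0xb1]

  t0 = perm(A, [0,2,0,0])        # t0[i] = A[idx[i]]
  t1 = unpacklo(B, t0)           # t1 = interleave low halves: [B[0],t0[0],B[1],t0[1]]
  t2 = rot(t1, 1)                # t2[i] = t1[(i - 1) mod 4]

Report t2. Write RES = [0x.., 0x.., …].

→ t0 |6b|0b|6b|6b|
→ t1 |7d|6b|6b|0b|
→ t2 |0b|7d|6b|6b|

RES = [0x0b, 0x7d, 0x6b, 0x6b]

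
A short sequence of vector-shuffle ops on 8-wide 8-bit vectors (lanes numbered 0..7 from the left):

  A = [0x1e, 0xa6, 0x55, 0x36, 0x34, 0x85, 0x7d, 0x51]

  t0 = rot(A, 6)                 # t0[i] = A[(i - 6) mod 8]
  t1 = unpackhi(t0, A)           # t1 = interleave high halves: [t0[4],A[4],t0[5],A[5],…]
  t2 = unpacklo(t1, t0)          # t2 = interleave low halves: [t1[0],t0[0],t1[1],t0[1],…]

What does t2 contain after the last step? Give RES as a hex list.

  t0: 55 36 34 85 7d 51 1e a6
  t1: 7d 34 51 85 1e 7d a6 51
  t2: 7d 55 34 36 51 34 85 85

RES = [ 0x7d  0x55  0x34  0x36  0x51  0x34  0x85  0x85 ]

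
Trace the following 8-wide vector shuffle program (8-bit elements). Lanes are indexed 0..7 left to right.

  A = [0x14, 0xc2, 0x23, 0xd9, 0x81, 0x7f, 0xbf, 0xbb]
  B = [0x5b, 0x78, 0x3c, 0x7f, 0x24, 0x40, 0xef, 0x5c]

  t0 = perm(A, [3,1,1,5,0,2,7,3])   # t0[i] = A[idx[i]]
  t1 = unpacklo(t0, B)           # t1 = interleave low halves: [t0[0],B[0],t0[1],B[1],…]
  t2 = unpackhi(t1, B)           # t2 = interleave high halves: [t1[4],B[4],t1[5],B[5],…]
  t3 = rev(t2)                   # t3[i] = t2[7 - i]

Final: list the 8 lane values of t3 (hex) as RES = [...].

RES = [0x5c, 0x7f, 0xef, 0x7f, 0x40, 0x3c, 0x24, 0xc2]

  t0: d9 c2 c2 7f 14 23 bb d9
  t1: d9 5b c2 78 c2 3c 7f 7f
  t2: c2 24 3c 40 7f ef 7f 5c
  t3: 5c 7f ef 7f 40 3c 24 c2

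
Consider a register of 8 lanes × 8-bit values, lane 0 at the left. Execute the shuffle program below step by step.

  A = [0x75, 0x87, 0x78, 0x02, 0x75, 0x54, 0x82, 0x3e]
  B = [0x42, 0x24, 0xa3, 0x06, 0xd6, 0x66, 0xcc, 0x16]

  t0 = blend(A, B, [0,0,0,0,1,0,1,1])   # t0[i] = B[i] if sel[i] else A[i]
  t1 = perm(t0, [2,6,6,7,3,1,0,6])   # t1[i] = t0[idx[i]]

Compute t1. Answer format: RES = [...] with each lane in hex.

  t0: 75 87 78 02 d6 54 cc 16
  t1: 78 cc cc 16 02 87 75 cc

RES = [0x78, 0xcc, 0xcc, 0x16, 0x02, 0x87, 0x75, 0xcc]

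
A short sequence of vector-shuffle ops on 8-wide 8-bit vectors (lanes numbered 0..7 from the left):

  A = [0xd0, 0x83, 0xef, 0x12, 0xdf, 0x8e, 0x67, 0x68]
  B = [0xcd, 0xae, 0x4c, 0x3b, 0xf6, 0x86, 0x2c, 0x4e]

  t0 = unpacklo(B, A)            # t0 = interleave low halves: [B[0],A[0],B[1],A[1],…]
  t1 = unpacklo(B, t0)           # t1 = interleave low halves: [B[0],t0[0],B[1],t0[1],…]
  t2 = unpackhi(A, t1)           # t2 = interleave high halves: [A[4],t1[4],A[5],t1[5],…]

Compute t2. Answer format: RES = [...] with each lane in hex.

RES = [0xdf, 0x4c, 0x8e, 0xae, 0x67, 0x3b, 0x68, 0x83]

→ t0 |cd|d0|ae|83|4c|ef|3b|12|
→ t1 |cd|cd|ae|d0|4c|ae|3b|83|
→ t2 |df|4c|8e|ae|67|3b|68|83|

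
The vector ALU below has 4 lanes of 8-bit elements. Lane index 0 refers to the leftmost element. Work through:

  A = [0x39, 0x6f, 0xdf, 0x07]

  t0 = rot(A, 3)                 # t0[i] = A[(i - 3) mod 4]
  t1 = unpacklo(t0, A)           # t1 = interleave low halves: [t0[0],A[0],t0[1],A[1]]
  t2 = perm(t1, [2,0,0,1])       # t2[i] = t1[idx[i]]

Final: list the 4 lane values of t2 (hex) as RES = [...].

RES = [ 0xdf  0x6f  0x6f  0x39 ]

t0 = [0x6f, 0xdf, 0x07, 0x39]
t1 = [0x6f, 0x39, 0xdf, 0x6f]
t2 = [0xdf, 0x6f, 0x6f, 0x39]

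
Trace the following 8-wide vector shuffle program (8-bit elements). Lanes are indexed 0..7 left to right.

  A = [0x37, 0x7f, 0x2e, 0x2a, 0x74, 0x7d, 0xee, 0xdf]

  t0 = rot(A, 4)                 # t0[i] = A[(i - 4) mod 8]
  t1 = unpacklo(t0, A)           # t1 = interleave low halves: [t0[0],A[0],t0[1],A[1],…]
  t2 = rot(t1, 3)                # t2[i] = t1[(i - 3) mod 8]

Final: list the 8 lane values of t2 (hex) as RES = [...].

t0 = [0x74, 0x7d, 0xee, 0xdf, 0x37, 0x7f, 0x2e, 0x2a]
t1 = [0x74, 0x37, 0x7d, 0x7f, 0xee, 0x2e, 0xdf, 0x2a]
t2 = [0x2e, 0xdf, 0x2a, 0x74, 0x37, 0x7d, 0x7f, 0xee]

RES = [0x2e, 0xdf, 0x2a, 0x74, 0x37, 0x7d, 0x7f, 0xee]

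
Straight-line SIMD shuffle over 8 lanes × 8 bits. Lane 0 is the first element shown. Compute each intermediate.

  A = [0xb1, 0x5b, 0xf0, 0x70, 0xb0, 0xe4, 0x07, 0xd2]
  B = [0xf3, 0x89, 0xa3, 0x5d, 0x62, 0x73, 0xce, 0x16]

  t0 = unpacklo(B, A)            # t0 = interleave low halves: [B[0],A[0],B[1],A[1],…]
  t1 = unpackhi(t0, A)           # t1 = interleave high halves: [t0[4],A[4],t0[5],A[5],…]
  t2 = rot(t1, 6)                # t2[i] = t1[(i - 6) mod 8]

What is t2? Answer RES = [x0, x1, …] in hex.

RES = [0xf0, 0xe4, 0x5d, 0x07, 0x70, 0xd2, 0xa3, 0xb0]

t0 = [0xf3, 0xb1, 0x89, 0x5b, 0xa3, 0xf0, 0x5d, 0x70]
t1 = [0xa3, 0xb0, 0xf0, 0xe4, 0x5d, 0x07, 0x70, 0xd2]
t2 = [0xf0, 0xe4, 0x5d, 0x07, 0x70, 0xd2, 0xa3, 0xb0]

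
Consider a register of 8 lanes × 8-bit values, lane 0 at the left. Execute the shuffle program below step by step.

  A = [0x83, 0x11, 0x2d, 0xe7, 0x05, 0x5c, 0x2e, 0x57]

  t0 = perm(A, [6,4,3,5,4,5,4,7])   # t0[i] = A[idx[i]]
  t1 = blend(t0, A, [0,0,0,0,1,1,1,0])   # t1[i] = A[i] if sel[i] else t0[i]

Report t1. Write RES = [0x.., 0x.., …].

RES = [ 0x2e  0x05  0xe7  0x5c  0x05  0x5c  0x2e  0x57 ]

  t0: 2e 05 e7 5c 05 5c 05 57
  t1: 2e 05 e7 5c 05 5c 2e 57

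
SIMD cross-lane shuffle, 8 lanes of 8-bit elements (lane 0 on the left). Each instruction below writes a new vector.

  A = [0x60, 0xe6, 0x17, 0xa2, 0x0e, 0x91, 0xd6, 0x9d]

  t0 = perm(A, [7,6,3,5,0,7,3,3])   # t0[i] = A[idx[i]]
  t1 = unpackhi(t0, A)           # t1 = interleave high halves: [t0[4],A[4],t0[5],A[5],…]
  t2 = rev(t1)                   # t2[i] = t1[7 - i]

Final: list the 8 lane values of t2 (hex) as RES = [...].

RES = [0x9d, 0xa2, 0xd6, 0xa2, 0x91, 0x9d, 0x0e, 0x60]

  t0: 9d d6 a2 91 60 9d a2 a2
  t1: 60 0e 9d 91 a2 d6 a2 9d
  t2: 9d a2 d6 a2 91 9d 0e 60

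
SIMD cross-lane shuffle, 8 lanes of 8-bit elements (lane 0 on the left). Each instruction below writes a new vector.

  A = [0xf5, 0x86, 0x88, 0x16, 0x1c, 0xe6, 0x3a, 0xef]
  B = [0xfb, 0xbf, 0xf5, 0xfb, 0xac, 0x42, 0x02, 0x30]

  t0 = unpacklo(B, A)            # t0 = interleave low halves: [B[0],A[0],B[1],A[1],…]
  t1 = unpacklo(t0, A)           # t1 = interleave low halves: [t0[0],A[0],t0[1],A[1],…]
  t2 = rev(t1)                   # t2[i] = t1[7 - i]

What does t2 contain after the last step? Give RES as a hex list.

RES = [ 0x16  0x86  0x88  0xbf  0x86  0xf5  0xf5  0xfb ]

t0 = [0xfb, 0xf5, 0xbf, 0x86, 0xf5, 0x88, 0xfb, 0x16]
t1 = [0xfb, 0xf5, 0xf5, 0x86, 0xbf, 0x88, 0x86, 0x16]
t2 = [0x16, 0x86, 0x88, 0xbf, 0x86, 0xf5, 0xf5, 0xfb]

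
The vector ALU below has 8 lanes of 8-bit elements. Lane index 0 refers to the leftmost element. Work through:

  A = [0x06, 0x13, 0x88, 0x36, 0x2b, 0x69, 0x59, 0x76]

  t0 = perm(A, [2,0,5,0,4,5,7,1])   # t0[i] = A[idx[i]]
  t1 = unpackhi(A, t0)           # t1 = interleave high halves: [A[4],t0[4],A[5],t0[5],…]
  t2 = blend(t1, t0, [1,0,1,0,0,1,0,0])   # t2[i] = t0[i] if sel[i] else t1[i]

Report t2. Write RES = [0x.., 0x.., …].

RES = [0x88, 0x2b, 0x69, 0x69, 0x59, 0x69, 0x76, 0x13]

  t0: 88 06 69 06 2b 69 76 13
  t1: 2b 2b 69 69 59 76 76 13
  t2: 88 2b 69 69 59 69 76 13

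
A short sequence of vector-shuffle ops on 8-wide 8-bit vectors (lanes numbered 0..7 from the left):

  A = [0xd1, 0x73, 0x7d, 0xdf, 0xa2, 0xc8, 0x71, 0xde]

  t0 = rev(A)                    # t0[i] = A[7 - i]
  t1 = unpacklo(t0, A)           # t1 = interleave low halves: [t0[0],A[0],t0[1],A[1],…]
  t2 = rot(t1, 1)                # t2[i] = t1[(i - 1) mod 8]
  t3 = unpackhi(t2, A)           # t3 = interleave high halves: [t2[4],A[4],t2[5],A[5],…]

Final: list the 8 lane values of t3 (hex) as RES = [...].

RES = [ 0x73  0xa2  0xc8  0xc8  0x7d  0x71  0xa2  0xde ]

  t0: de 71 c8 a2 df 7d 73 d1
  t1: de d1 71 73 c8 7d a2 df
  t2: df de d1 71 73 c8 7d a2
  t3: 73 a2 c8 c8 7d 71 a2 de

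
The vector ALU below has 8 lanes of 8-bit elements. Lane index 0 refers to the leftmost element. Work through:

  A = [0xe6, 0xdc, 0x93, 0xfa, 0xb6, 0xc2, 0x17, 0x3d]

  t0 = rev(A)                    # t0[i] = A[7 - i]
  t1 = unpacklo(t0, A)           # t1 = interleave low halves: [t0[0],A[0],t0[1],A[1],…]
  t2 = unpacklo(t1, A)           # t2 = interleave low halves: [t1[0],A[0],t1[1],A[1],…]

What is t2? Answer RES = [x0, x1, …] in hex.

RES = [ 0x3d  0xe6  0xe6  0xdc  0x17  0x93  0xdc  0xfa ]

  t0: 3d 17 c2 b6 fa 93 dc e6
  t1: 3d e6 17 dc c2 93 b6 fa
  t2: 3d e6 e6 dc 17 93 dc fa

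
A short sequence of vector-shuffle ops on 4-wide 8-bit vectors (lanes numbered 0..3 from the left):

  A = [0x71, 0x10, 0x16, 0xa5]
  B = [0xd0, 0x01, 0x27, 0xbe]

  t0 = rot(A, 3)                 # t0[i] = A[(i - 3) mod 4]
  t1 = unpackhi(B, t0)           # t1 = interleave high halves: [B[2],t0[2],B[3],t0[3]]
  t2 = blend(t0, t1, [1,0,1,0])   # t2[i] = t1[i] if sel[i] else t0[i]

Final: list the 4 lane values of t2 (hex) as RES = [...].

RES = [ 0x27  0x16  0xbe  0x71 ]

t0 = [0x10, 0x16, 0xa5, 0x71]
t1 = [0x27, 0xa5, 0xbe, 0x71]
t2 = [0x27, 0x16, 0xbe, 0x71]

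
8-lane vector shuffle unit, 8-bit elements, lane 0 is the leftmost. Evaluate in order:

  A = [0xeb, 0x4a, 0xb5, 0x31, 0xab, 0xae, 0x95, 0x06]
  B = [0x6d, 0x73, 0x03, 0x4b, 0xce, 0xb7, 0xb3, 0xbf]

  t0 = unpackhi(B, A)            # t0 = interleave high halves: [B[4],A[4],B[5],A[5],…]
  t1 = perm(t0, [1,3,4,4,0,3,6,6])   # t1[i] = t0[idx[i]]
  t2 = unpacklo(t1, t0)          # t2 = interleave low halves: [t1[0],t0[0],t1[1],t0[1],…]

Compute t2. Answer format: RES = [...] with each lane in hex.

RES = [ 0xab  0xce  0xae  0xab  0xb3  0xb7  0xb3  0xae ]

t0 = [0xce, 0xab, 0xb7, 0xae, 0xb3, 0x95, 0xbf, 0x06]
t1 = [0xab, 0xae, 0xb3, 0xb3, 0xce, 0xae, 0xbf, 0xbf]
t2 = [0xab, 0xce, 0xae, 0xab, 0xb3, 0xb7, 0xb3, 0xae]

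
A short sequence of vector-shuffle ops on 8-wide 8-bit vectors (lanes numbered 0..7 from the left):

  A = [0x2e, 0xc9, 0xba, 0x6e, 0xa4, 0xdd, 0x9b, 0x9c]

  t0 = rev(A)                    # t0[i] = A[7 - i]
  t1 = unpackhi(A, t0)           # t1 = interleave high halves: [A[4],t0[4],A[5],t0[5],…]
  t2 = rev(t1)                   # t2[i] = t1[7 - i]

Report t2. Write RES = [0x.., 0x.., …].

RES = [ 0x2e  0x9c  0xc9  0x9b  0xba  0xdd  0x6e  0xa4 ]

t0 = [0x9c, 0x9b, 0xdd, 0xa4, 0x6e, 0xba, 0xc9, 0x2e]
t1 = [0xa4, 0x6e, 0xdd, 0xba, 0x9b, 0xc9, 0x9c, 0x2e]
t2 = [0x2e, 0x9c, 0xc9, 0x9b, 0xba, 0xdd, 0x6e, 0xa4]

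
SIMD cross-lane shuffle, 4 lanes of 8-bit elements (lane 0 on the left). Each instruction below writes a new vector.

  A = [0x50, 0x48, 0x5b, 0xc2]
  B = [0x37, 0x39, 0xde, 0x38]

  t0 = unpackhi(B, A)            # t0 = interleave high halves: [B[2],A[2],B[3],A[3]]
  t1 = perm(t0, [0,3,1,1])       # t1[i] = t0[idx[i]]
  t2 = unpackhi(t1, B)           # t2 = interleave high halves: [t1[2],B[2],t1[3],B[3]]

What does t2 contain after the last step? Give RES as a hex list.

RES = [0x5b, 0xde, 0x5b, 0x38]

t0 = [0xde, 0x5b, 0x38, 0xc2]
t1 = [0xde, 0xc2, 0x5b, 0x5b]
t2 = [0x5b, 0xde, 0x5b, 0x38]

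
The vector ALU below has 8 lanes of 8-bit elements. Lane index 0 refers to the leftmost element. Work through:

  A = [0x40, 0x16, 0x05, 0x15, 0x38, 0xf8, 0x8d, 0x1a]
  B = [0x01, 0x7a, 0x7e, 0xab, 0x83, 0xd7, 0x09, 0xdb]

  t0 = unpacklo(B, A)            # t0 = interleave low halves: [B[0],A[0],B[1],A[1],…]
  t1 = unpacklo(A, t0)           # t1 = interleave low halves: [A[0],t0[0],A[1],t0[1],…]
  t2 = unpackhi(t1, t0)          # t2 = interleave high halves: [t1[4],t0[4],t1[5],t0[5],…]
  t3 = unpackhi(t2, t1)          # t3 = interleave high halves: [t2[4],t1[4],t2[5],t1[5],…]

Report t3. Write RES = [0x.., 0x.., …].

RES = [0x15, 0x05, 0xab, 0x7a, 0x16, 0x15, 0x15, 0x16]

→ t0 |01|40|7a|16|7e|05|ab|15|
→ t1 |40|01|16|40|05|7a|15|16|
→ t2 |05|7e|7a|05|15|ab|16|15|
→ t3 |15|05|ab|7a|16|15|15|16|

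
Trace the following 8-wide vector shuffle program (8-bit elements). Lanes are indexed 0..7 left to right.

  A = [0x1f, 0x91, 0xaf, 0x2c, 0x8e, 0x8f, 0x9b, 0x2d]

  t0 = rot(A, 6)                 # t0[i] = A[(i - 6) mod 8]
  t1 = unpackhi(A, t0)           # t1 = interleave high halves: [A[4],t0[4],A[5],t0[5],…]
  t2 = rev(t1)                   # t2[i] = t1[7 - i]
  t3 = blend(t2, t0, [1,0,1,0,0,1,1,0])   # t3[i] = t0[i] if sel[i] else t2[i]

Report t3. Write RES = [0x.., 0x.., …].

RES = [ 0xaf  0x2d  0x8e  0x9b  0x2d  0x2d  0x1f  0x8e ]

t0 = [0xaf, 0x2c, 0x8e, 0x8f, 0x9b, 0x2d, 0x1f, 0x91]
t1 = [0x8e, 0x9b, 0x8f, 0x2d, 0x9b, 0x1f, 0x2d, 0x91]
t2 = [0x91, 0x2d, 0x1f, 0x9b, 0x2d, 0x8f, 0x9b, 0x8e]
t3 = [0xaf, 0x2d, 0x8e, 0x9b, 0x2d, 0x2d, 0x1f, 0x8e]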